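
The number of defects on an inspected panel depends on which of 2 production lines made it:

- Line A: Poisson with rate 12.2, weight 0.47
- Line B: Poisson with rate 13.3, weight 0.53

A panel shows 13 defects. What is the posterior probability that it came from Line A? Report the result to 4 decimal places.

0.4645

P(component k | x) = P(Z=k)·f_k(x) / marginal(x), where marginal(x) = Σ_j P(Z=j)·f_j(x).
Poisson probabilities:
  L_A = e^(−12.2)·12.2^13/13! = 0.107153
  L_B = e^(−13.3)·13.3^13/13! = 0.109566
Weight by the priors:
  P(Z=A)·L_A = 0.47 × 0.107153 = 0.050362
  P(Z=B)·L_B = 0.53 × 0.109566 = 0.0580698
Denominator: 0.050362 + 0.0580698 = 0.108432
Responsibility of Line A: 0.050362 / 0.108432 ≈ 0.4645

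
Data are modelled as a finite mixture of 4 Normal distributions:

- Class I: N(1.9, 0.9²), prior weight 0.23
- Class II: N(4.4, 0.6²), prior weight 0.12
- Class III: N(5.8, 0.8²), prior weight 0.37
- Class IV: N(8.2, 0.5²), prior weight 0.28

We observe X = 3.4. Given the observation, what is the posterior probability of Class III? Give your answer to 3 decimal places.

0.043

By Bayes' theorem, P(k | x) = w_k f_k(x) / Σ_j w_j f_j(x).
Component likelihoods at x = 3.4:
  f_I = (1/(0.9·√(2π)))·exp(−(3.4−1.9)²/(2·0.9²)) = 0.443269·exp(-1.38889) = 0.11053
  f_II = (1/(0.6·√(2π)))·exp(−(3.4−4.4)²/(2·0.6²)) = 0.664904·exp(-1.38889) = 0.165795
  f_III = (1/(0.8·√(2π)))·exp(−(3.4−5.8)²/(2·0.8²)) = 0.498678·exp(-4.50000) = 0.00553981
  f_IV = (1/(0.5·√(2π)))·exp(−(3.4−8.2)²/(2·0.5²)) = 0.797885·exp(-46.08000) = 7.75622e-21
Weight by the priors:
  w_I·f_I = 0.23 × 0.11053 = 0.0254219
  w_II·f_II = 0.12 × 0.165795 = 0.0198954
  w_III·f_III = 0.37 × 0.00553981 = 0.00204973
  w_IV·f_IV = 0.28 × 7.75622e-21 = 2.17174e-21
Denominator: 0.0254219 + 0.0198954 + 0.00204973 + 2.17174e-21 = 0.0473671
P(Class III | data) ≈ 0.043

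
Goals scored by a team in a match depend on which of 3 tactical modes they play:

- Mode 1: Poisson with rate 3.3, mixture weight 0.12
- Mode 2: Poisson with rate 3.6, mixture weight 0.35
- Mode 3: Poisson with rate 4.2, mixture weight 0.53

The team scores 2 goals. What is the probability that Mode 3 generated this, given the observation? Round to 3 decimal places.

The responsibility of component k is w_k f_k(x) divided by Σ_j w_j f_j(x).
Component likelihoods at x = 2 goals:
  p_1 = 0.200829
  p_2 = 0.177058
  p_3 = 0.132261
Unnormalised posteriors:
  w_1·p_1 = 0.12 × 0.200829 = 0.0240995
  w_2·p_2 = 0.35 × 0.177058 = 0.0619702
  w_3·p_3 = 0.53 × 0.132261 = 0.0700983
Normaliser: 0.0240995 + 0.0619702 + 0.0700983 = 0.156168
P(Mode 3 | 2 goals) = 0.0700983 / 0.156168 ≈ 0.449

0.449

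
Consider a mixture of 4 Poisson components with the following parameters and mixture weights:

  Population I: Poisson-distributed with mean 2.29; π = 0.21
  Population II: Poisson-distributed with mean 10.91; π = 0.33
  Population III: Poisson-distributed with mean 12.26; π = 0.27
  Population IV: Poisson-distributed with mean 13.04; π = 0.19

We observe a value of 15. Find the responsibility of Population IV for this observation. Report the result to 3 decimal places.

P(component k | x) = π_k·f_k(x) / marginal(x), where marginal(x) = Σ_j π_j·f_j(x).
Evaluate each component's likelihood at the observed value:
  L_I = 1.93419e-08
  L_II = 0.0516082
  L_III = 0.0769852
  L_IV = 0.0890152
Weight by the priors:
  π_I·L_I = 0.21 × 1.93419e-08 = 4.06179e-09
  π_II·L_II = 0.33 × 0.0516082 = 0.0170307
  π_III·L_III = 0.27 × 0.0769852 = 0.020786
  π_IV·L_IV = 0.19 × 0.0890152 = 0.0169129
Normaliser: 4.06179e-09 + 0.0170307 + 0.020786 + 0.0169129 = 0.0547296
P(Population IV | 15) ≈ 0.309

0.309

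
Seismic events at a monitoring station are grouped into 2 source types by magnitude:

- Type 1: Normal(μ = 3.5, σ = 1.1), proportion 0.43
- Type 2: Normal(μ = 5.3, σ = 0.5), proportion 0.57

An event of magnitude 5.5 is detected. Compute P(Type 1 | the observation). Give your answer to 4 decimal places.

P(component k | x) = π_k·f_k(x) / marginal(x), where marginal(x) = Σ_j π_j·f_j(x).
Normal densities:
  f_1 = 0.0694505
  f_2 = 0.73654
Prior × likelihood for each component:
  π_1·f_1 = 0.43 × 0.0694505 = 0.0298637
  π_2·f_2 = 0.57 × 0.73654 = 0.419828
Sum: 0.0298637 + 0.419828 = 0.449692
So the posterior for Type 1 is 0.0298637 / 0.449692 ≈ 0.0664.

0.0664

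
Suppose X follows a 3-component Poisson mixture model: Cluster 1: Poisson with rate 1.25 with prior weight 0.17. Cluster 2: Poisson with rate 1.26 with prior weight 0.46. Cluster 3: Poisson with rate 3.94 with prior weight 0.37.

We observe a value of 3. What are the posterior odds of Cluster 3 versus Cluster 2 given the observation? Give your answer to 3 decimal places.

Since P(k|x) ∝ w_k f_k(x), the posterior odds are w_i f_i(x) / (w_j f_j(x)).
Poisson probabilities:
  p_1 = 0.0932633
  p_2 = 0.0945691
  p_3 = 0.198252
0.0733532 / 0.0435018 ≈ 1.686

1.686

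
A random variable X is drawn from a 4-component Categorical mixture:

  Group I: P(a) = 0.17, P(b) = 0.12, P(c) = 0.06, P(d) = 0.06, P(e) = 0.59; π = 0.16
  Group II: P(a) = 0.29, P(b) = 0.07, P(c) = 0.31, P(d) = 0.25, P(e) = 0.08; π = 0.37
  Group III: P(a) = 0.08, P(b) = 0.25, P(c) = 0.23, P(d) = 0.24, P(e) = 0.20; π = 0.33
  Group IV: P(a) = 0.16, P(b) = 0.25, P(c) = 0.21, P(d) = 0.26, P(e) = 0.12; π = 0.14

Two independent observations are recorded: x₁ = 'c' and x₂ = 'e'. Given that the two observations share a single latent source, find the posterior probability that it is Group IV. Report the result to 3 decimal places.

0.105

P(component k | x) = P(Z=k)·f_k(x) / marginal(x), where marginal(x) = Σ_j P(Z=j)·f_j(x).
Since both observations come from the same component, the likelihood for component k is f_k(x₁)·f_k(x₂).
  L_I = [0.06] × [0.59] = 0.0354
  L_II = [0.31] × [0.08] = 0.0248
  L_III = [0.23] × [0.2] = 0.046
  L_IV = [0.21] × [0.12] = 0.0252
Unnormalised posteriors:
  P(Z=I)·L_I = 0.16 × 0.0354 = 0.005664
  P(Z=II)·L_II = 0.37 × 0.0248 = 0.009176
  P(Z=III)·L_III = 0.33 × 0.046 = 0.01518
  P(Z=IV)·L_IV = 0.14 × 0.0252 = 0.003528
Normaliser: 0.005664 + 0.009176 + 0.01518 + 0.003528 = 0.033548
P(Group IV | x₁,x₂) ≈ 0.105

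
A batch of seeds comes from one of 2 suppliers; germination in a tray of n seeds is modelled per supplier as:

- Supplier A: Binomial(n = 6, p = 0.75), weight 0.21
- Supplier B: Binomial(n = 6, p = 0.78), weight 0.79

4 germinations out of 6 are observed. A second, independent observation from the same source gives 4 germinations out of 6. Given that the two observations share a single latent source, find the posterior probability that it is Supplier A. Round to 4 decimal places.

0.2446

Apply Bayes' rule: the posterior for each component is proportional to its prior times its likelihood at x.
Since both observations come from the same component, the likelihood for component k is f_k(x₁)·f_k(x₂).
  f_A = [C(6,4)·0.75^4·0.25^2 = 15·0.316406·0.0625 = 0.296631] × [0.296631] = 0.0879899
  f_B = [C(6,4)·0.78^4·0.22^2 = 15·0.370151·0.0484 = 0.268729] × [0.268729] = 0.0722154
Weight by the priors:
  π_A·f_A = 0.21 × 0.0879899 = 0.0184779
  π_B·f_B = 0.79 × 0.0722154 = 0.0570502
Marginal: 0.0184779 + 0.0570502 = 0.0755281
So the posterior for Supplier A is 0.0184779 / 0.0755281 ≈ 0.2446.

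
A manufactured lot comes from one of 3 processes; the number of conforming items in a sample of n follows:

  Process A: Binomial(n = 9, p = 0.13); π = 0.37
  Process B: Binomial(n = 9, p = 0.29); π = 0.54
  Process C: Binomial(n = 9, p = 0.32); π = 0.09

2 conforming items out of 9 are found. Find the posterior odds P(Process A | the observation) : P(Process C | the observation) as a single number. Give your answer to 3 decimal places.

3.807

Only the two components matter; the odds are (π_i f_i(x)) / (π_j f_j(x)).
Binomial probabilities:
  p_A = C(9,2)·0.13^2·0.87^7 = 36·0.0169·0.377255 = 0.229522
  p_B = C(9,2)·0.29^2·0.71^7 = 36·0.0841·0.0909512 = 0.275364
  p_C = C(9,2)·0.32^2·0.68^7 = 36·0.1024·0.0672299 = 0.247836
Posterior odds = (π_A·p_A) / (π_C·p_C) = (0.37·0.229522) / (0.09·0.247836) = 0.0849231 / 0.0223053 ≈ 3.807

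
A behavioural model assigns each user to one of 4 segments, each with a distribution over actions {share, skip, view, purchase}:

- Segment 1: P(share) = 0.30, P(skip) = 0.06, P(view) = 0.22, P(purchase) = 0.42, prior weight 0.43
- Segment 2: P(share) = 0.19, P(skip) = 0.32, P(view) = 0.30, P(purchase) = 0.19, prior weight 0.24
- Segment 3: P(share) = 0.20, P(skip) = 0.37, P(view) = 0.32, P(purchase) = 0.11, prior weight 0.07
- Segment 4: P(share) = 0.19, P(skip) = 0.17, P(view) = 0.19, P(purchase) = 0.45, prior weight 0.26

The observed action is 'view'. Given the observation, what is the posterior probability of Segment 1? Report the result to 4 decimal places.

0.3968

Apply Bayes' rule: the posterior for each component is proportional to its prior times its likelihood at x.
Evaluate each component's likelihood at the observed value:
  f_1 = 0.22
  f_2 = 0.3
  f_3 = 0.32
  f_4 = 0.19
Unnormalised posteriors:
  π_1·f_1 = 0.43 × 0.22 = 0.0946
  π_2·f_2 = 0.24 × 0.3 = 0.072
  π_3·f_3 = 0.07 × 0.32 = 0.0224
  π_4·f_4 = 0.26 × 0.19 = 0.0494
Evidence: 0.0946 + 0.072 + 0.0224 + 0.0494 = 0.2384
P(Segment 1 | data) = 0.0946 / 0.2384 ≈ 0.3968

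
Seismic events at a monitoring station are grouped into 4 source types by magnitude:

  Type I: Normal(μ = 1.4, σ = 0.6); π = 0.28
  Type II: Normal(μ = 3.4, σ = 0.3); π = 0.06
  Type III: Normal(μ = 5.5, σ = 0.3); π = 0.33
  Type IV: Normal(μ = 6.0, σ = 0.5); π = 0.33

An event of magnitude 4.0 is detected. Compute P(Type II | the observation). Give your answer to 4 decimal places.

0.9903

P(component k | x) = π_k·f_k(x) / marginal(x), where marginal(x) = Σ_j π_j·f_j(x).
Normal densities:
  L_I = (1/(0.6·√(2π)))·exp(−(4.0−1.4)²/(2·0.6²)) = 0.664904·exp(-9.38889) = 5.56181e-05
  L_II = (1/(0.3·√(2π)))·exp(−(4.0−3.4)²/(2·0.3²)) = 1.329808·exp(-2.00000) = 0.17997
  L_III = (1/(0.3·√(2π)))·exp(−(4.0−5.5)²/(2·0.3²)) = 1.329808·exp(-12.50000) = 4.95573e-06
  L_IV = (1/(0.5·√(2π)))·exp(−(4.0−6.0)²/(2·0.5²)) = 0.797885·exp(-8.00000) = 0.00026766
Prior × likelihood for each component:
  π_I·L_I = 0.28 × 5.56181e-05 = 1.55731e-05
  π_II·L_II = 0.06 × 0.17997 = 0.0107982
  π_III·L_III = 0.33 × 4.95573e-06 = 1.63539e-06
  π_IV·L_IV = 0.33 × 0.00026766 = 8.83279e-05
Evidence: 1.55731e-05 + 0.0107982 + 1.63539e-06 + 8.83279e-05 = 0.0109037
P(Type II | x) ≈ 0.9903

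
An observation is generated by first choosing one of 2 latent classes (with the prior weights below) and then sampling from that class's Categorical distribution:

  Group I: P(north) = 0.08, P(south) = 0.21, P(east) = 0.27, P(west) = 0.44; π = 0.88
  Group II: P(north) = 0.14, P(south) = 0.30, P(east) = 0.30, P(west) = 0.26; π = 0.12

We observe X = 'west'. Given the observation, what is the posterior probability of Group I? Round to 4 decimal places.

The responsibility of component k is π_k f_k(x) divided by Σ_j π_j f_j(x).
Evaluate each component's likelihood at the observed value:
  f_I = P(west | comp) = 0.44
  f_II = P(west | comp) = 0.26
Unnormalised posteriors:
  π_I·f_I = 0.88 × 0.44 = 0.3872
  π_II·f_II = 0.12 × 0.26 = 0.0312
Sum: 0.3872 + 0.0312 = 0.4184
P(Group I | 'west') ≈ 0.9254

0.9254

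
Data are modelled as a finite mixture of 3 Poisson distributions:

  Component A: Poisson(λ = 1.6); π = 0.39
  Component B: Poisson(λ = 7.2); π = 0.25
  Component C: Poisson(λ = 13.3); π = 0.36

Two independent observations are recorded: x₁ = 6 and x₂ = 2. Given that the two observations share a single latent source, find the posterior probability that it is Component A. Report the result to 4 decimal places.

0.4040

Apply Bayes' rule: the posterior for each component is proportional to its prior times its likelihood at x.
Since both observations come from the same component, the likelihood for component k is f_k(x₁)·f_k(x₂).
  p_A = [e^(−1.6)·1.6^6/6! = 0.00470453] × [0.258428] = 0.00121578
  p_B = [e^(−7.2)·7.2^6/6! = 0.144458] × [0.0193515] = 0.00279548
  p_C = [e^(−13.3)·13.3^6/6! = 0.0128724] × [0.000148101] = 1.90641e-06
Unnormalised posteriors:
  π_A·p_A = 0.39 × 0.00121578 = 0.000474154
  π_B·p_B = 0.25 × 0.00279548 = 0.000698871
  π_C·p_C = 0.36 × 1.90641e-06 = 6.86309e-07
Marginal: 0.000474154 + 0.000698871 + 6.86309e-07 = 0.00117371
P(Component A | data) = 0.000474154 / 0.00117371 ≈ 0.4040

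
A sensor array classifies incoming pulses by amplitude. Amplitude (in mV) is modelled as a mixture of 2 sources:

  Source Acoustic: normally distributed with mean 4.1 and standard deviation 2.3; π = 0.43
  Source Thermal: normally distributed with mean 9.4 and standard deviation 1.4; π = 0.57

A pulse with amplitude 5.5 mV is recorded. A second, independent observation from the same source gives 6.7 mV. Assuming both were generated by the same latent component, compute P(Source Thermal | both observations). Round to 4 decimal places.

Apply Bayes' rule: the posterior for each component is proportional to its prior times its likelihood at x.
Since both observations come from the same component, the likelihood for component k is f_k(x₁)·f_k(x₂).
  f_Acoustic = [0.144121] × [0.0915574] = 0.0131953
  f_Thermal = [0.00588403] × [0.0443739] = 0.000261097
Prior × likelihood for each component:
  P(Z=Acoustic)·f_Acoustic = 0.43 × 0.0131953 = 0.00567399
  P(Z=Thermal)·f_Thermal = 0.57 × 0.000261097 = 0.000148825
Normaliser: 0.00567399 + 0.000148825 = 0.00582282
Responsibility of Source Thermal: 0.000148825 / 0.00582282 ≈ 0.0256

0.0256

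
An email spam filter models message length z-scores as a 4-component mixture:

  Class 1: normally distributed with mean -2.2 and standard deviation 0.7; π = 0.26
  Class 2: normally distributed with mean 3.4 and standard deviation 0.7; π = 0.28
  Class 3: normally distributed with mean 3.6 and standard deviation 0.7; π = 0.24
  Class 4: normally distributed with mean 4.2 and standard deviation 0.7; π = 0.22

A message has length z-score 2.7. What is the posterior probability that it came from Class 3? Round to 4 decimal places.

By Bayes' theorem, P(k | x) = w_k f_k(x) / Σ_j w_j f_j(x).
Component likelihoods at x = 2.7:
  L_1 = 1.30496e-11
  L_2 = 0.345672
  L_3 = 0.249376
  L_4 = 0.057373
Unnormalised posteriors:
  w_1·L_1 = 0.26 × 1.30496e-11 = 3.3929e-12
  w_2·L_2 = 0.28 × 0.345672 = 0.0967883
  w_3·L_3 = 0.24 × 0.249376 = 0.0598502
  w_4·L_4 = 0.22 × 0.057373 = 0.0126221
Normaliser: 3.3929e-12 + 0.0967883 + 0.0598502 + 0.0126221 = 0.169261
So the posterior for Class 3 is 0.0598502 / 0.169261 ≈ 0.3536.

0.3536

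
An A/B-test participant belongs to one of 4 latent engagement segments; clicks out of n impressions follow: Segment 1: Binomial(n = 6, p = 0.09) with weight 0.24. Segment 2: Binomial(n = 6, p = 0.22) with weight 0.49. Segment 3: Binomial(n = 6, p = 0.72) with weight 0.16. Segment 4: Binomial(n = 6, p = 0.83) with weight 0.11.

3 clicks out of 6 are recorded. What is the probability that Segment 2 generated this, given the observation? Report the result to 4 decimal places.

Posterior ∝ prior × likelihood, so P(k | x) ∝ π_k f_k(x); normalise over all components.
Component likelihoods at x = 3 clicks out of 6:
  L_1 = 0.0109871
  L_2 = 0.101061
  L_3 = 0.163871
  L_4 = 0.0561838
Weight by the priors:
  π_1·L_1 = 0.24 × 0.0109871 = 0.0026369
  π_2·L_2 = 0.49 × 0.101061 = 0.0495197
  π_3·L_3 = 0.16 × 0.163871 = 0.0262193
  π_4·L_4 = 0.11 × 0.0561838 = 0.00618022
Normaliser: 0.0026369 + 0.0495197 + 0.0262193 + 0.00618022 = 0.0845561
P(Segment 2 | 3 clicks out of 6) ≈ 0.5856

0.5856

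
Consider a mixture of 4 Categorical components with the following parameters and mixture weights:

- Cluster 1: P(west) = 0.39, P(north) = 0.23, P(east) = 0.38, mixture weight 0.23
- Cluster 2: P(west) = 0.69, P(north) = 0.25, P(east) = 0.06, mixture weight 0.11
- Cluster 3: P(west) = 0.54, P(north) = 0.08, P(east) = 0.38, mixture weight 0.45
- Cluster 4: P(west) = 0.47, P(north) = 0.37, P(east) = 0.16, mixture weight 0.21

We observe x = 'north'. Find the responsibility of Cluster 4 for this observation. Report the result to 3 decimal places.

0.400

By Bayes' theorem, P(k | x) = π_k f_k(x) / Σ_j π_j f_j(x).
Component likelihoods at x = 'north':
  f_1 = 0.23
  f_2 = 0.25
  f_3 = 0.08
  f_4 = 0.37
Unnormalised posteriors:
  π_1·f_1 = 0.23 × 0.23 = 0.0529
  π_2·f_2 = 0.11 × 0.25 = 0.0275
  π_3·f_3 = 0.45 × 0.08 = 0.036
  π_4·f_4 = 0.21 × 0.37 = 0.0777
Normaliser: 0.0529 + 0.0275 + 0.036 + 0.0777 = 0.1941
Responsibility of Cluster 4: 0.0777 / 0.1941 ≈ 0.400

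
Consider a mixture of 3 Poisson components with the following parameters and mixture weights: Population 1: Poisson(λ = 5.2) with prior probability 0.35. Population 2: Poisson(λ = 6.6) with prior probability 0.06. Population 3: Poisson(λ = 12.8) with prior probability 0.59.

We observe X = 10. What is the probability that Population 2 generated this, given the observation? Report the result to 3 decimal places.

Posterior ∝ prior × likelihood, so P(k | x) ∝ P(Z=k) f_k(x); normalise over all components.
Poisson probabilities:
  p_1 = e^(−5.2)·5.2^10/10! = 0.0219755
  p_2 = e^(−6.6)·6.6^10/10! = 0.058794
  p_3 = e^(−12.8)·12.8^10/10! = 0.0898188
Weight by the priors:
  P(Z=1)·p_1 = 0.35 × 0.0219755 = 0.00769143
  P(Z=2)·p_2 = 0.06 × 0.058794 = 0.00352764
  P(Z=3)·p_3 = 0.59 × 0.0898188 = 0.0529931
Normaliser: 0.00769143 + 0.00352764 + 0.0529931 = 0.0642122
P(Population 2 | x) = 0.00352764 / 0.0642122 ≈ 0.055

0.055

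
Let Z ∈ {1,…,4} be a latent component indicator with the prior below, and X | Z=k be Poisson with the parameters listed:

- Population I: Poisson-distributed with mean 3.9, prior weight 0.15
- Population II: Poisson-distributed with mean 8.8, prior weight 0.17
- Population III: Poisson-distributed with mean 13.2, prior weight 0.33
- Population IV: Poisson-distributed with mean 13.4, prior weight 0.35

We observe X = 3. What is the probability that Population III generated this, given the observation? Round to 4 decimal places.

0.0070

P(component k | x) = π_k·f_k(x) / marginal(x), where marginal(x) = Σ_j π_j·f_j(x).
Evaluate each component's likelihood at the observed value:
  p_I = 0.200122
  p_II = 0.0171201
  p_III = 0.000709387
  p_IV = 0.000607599
Unnormalised posteriors:
  π_I·p_I = 0.15 × 0.200122 = 0.0300182
  π_II·p_II = 0.17 × 0.0171201 = 0.00291041
  π_III·p_III = 0.33 × 0.000709387 = 0.000234098
  π_IV·p_IV = 0.35 × 0.000607599 = 0.00021266
Sum: 0.0300182 + 0.00291041 + 0.000234098 + 0.00021266 = 0.0333754
P(Population III | data) = 0.000234098 / 0.0333754 ≈ 0.0070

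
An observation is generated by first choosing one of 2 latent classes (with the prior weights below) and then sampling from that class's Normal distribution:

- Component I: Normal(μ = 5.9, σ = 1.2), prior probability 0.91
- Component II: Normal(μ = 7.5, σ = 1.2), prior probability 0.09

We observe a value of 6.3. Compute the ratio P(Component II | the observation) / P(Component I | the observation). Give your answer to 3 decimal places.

Posterior odds = (w_i f_i(x)) / (w_j f_j(x)); the normalising sum cancels.
Component likelihoods at x = 6.3:
  f_I = 0.314486
  f_II = 0.201642
Odds = (0.09/0.91) × (0.201642/0.314486) = 0.0989011 × 0.64118 ≈ 0.063

0.063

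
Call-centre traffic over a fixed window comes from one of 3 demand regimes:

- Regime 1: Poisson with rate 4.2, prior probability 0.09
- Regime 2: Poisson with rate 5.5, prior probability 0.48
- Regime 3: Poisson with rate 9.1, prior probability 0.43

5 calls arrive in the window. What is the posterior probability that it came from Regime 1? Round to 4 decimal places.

Apply Bayes' rule: the posterior for each component is proportional to its prior times its likelihood at x.
Poisson probabilities:
  f_1 = e^(−4.2)·4.2^5/5! = 0.163316
  f_2 = e^(−5.5)·5.5^5/5! = 0.171401
  f_3 = e^(−9.1)·9.1^5/5! = 0.0580692
Unnormalised posteriors:
  π_1·f_1 = 0.09 × 0.163316 = 0.0146984
  π_2·f_2 = 0.48 × 0.171401 = 0.0822723
  π_3·f_3 = 0.43 × 0.0580692 = 0.0249698
Evidence: 0.0146984 + 0.0822723 + 0.0249698 = 0.121941
So the posterior for Regime 1 is 0.0146984 / 0.121941 ≈ 0.1205.

0.1205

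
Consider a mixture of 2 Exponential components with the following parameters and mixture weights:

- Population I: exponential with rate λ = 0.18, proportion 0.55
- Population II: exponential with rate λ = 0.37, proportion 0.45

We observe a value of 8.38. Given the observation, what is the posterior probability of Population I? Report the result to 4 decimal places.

0.7450

By Bayes' theorem, P(k | x) = π_k f_k(x) / Σ_j π_j f_j(x).
Evaluate each component's likelihood at the observed value:
  f_I = 0.0398275
  f_II = 0.0166582
Unnormalised posteriors:
  π_I·f_I = 0.55 × 0.0398275 = 0.0219051
  π_II·f_II = 0.45 × 0.0166582 = 0.00749619
Normaliser: 0.0219051 + 0.00749619 = 0.0294013
So the posterior for Population I is 0.0219051 / 0.0294013 ≈ 0.7450.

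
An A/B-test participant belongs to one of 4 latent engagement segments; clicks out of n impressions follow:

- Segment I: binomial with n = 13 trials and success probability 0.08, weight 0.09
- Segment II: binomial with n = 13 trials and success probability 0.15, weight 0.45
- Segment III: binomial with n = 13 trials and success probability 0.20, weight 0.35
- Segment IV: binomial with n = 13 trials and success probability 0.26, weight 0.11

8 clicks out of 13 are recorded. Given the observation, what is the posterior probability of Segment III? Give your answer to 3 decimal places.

Posterior ∝ prior × likelihood, so P(k | x) ∝ π_k f_k(x); normalise over all components.
Component likelihoods at x = 8 clicks out of 13:
  p_I = C(13,8)·0.08^8·0.92^5 = 1287·1.67772e-09·0.659082 = 1.42311e-06
  p_II = C(13,8)·0.15^8·0.85^5 = 1287·2.56289e-07·0.443705 = 0.000146354
  p_III = C(13,8)·0.20^8·0.80^5 = 1287·2.56e-06·0.32768 = 0.00107961
  p_IV = C(13,8)·0.26^8·0.74^5 = 1287·2.08827e-05·0.221901 = 0.00596381
Multiply by the mixture weights:
  π_I·p_I = 0.09 × 1.42311e-06 = 1.2808e-07
  π_II·p_II = 0.45 × 0.000146354 = 6.58591e-05
  π_III·p_III = 0.35 × 0.00107961 = 0.000377865
  π_IV·p_IV = 0.11 × 0.00596381 = 0.000656019
Evidence: 1.2808e-07 + 6.58591e-05 + 0.000377865 + 0.000656019 = 0.00109987
P(Segment III | x) ≈ 0.344

0.344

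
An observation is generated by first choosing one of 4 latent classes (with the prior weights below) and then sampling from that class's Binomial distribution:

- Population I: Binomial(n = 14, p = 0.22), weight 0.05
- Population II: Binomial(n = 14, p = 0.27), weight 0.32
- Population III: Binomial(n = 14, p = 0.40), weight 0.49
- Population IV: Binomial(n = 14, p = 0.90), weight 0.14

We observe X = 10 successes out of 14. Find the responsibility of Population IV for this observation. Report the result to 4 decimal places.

0.4161

The responsibility of component k is π_k f_k(x) divided by Σ_j π_j f_j(x).
Component likelihoods at x = 10 successes out of 14:
  f_I = C(14,10)·0.22^10·0.78^4 = 1001·2.65599e-07·0.370151 = 9.841e-05
  f_II = C(14,10)·0.27^10·0.73^4 = 1001·2.05891e-06·0.283982 = 0.000585279
  f_III = C(14,10)·0.40^10·0.60^4 = 1001·0.000104858·0.1296 = 0.0136031
  f_IV = C(14,10)·0.90^10·0.10^4 = 1001·0.348678·0.0001 = 0.0349027
Unnormalised posteriors:
  π_I·f_I = 0.05 × 9.841e-05 = 4.9205e-06
  π_II·f_II = 0.32 × 0.000585279 = 0.000187289
  π_III·f_III = 0.49 × 0.0136031 = 0.00666554
  π_IV·f_IV = 0.14 × 0.0349027 = 0.00488638
Sum: 4.9205e-06 + 0.000187289 + 0.00666554 + 0.00488638 = 0.0117441
Responsibility of Population IV: 0.00488638 / 0.0117441 ≈ 0.4161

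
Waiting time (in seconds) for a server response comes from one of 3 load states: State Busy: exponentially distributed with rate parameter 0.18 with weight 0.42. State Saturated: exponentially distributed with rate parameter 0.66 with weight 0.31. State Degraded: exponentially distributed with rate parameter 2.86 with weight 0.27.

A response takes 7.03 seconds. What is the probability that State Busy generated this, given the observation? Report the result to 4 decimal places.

By Bayes' theorem, P(k | x) = P(Z=k) f_k(x) / Σ_j P(Z=j) f_j(x).
Component likelihoods at x = 7.03 seconds:
  p_Busy = 0.18·e^(−0.18·7.03) = 0.18·e^(−1.2654) = 0.0507828
  p_Saturated = 0.66·e^(−0.66·7.03) = 0.66·e^(−4.6398) = 0.00637536
  p_Degraded = 2.86·e^(−2.86·7.03) = 2.86·e^(−20.1058) = 5.30308e-09
Weight by the priors:
  P(Z=Busy)·p_Busy = 0.42 × 0.0507828 = 0.0213288
  P(Z=Saturated)·p_Saturated = 0.31 × 0.00637536 = 0.00197636
  P(Z=Degraded)·p_Degraded = 0.27 × 5.30308e-09 = 1.43183e-09
Normaliser: 0.0213288 + 0.00197636 + 1.43183e-09 = 0.0233051
P(State Busy | 7.03 seconds) ≈ 0.9152

0.9152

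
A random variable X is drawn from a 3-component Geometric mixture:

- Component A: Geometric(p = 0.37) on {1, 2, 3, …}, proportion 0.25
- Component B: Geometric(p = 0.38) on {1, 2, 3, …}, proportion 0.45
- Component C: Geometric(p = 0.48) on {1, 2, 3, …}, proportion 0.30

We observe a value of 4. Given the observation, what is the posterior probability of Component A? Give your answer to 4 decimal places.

0.2749

Apply Bayes' rule: the posterior for each component is proportional to its prior times its likelihood at x.
Geometric probabilities:
  p_A = 0.0925174
  p_B = 0.0905646
  p_C = 0.0674918
Weight by the priors:
  π_A·p_A = 0.25 × 0.0925174 = 0.0231293
  π_B·p_B = 0.45 × 0.0905646 = 0.0407541
  π_C·p_C = 0.30 × 0.0674918 = 0.0202476
Evidence: 0.0231293 + 0.0407541 + 0.0202476 = 0.084131
P(Component A | data) = 0.0231293 / 0.084131 ≈ 0.2749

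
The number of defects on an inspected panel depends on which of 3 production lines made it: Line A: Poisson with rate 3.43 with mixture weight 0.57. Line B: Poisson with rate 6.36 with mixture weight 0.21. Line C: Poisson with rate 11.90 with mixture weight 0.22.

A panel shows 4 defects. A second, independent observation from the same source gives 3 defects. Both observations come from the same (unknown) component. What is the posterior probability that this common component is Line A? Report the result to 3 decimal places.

0.927

By Bayes' theorem, P(k | x) = w_k f_k(x) / Σ_j w_j f_j(x).
Since both observations come from the same component, the likelihood for component k is f_k(x₁)·f_k(x₂).
  f_A = [0.186782] × [0.217822] = 0.0406852
  f_B = [0.117897] × [0.0741493] = 0.00874201
  f_C = [0.00567378] × [0.00190715] = 1.08208e-05
Unnormalised posteriors:
  w_A·f_A = 0.57 × 0.0406852 = 0.0231906
  w_B·f_B = 0.21 × 0.00874201 = 0.00183582
  w_C·f_C = 0.22 × 1.08208e-05 = 2.38057e-06
Denominator: 0.0231906 + 0.00183582 + 2.38057e-06 = 0.0250288
P(Line A | x₁, x₂) = 0.0231906 / 0.0250288 ≈ 0.927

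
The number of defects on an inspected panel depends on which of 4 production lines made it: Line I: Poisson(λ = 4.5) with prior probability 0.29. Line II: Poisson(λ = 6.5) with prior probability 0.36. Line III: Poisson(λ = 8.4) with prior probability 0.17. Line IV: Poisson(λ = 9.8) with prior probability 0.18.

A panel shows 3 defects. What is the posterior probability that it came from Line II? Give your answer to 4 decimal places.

0.3134

The responsibility of component k is π_k f_k(x) divided by Σ_j π_j f_j(x).
Evaluate each component's likelihood at the observed value:
  L_I = e^(−4.5)·4.5^3/3! = 0.168718
  L_II = e^(−6.5)·6.5^3/3! = 0.0688137
  L_III = e^(−8.4)·8.4^3/3! = 0.0222133
  L_IV = e^(−9.8)·9.8^3/3! = 0.00869843
Prior × likelihood for each component:
  π_I·L_I = 0.29 × 0.168718 = 0.0489282
  π_II·L_II = 0.36 × 0.0688137 = 0.0247729
  π_III·L_III = 0.17 × 0.0222133 = 0.00377626
  π_IV·L_IV = 0.18 × 0.00869843 = 0.00156572
Normaliser: 0.0489282 + 0.0247729 + 0.00377626 + 0.00156572 = 0.0790431
So the posterior for Line II is 0.0247729 / 0.0790431 ≈ 0.3134.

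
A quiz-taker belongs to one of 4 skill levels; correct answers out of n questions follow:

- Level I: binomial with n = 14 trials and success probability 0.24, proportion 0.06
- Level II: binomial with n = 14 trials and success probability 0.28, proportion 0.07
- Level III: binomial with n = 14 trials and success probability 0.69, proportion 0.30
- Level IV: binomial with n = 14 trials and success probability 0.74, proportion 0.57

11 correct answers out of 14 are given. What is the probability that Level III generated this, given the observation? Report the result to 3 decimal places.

0.292

Posterior ∝ prior × likelihood, so P(k | x) ∝ P(Z=k) f_k(x); normalise over all components.
Evaluate each component's likelihood at the observed value:
  p_I = C(14,11)·0.24^11·0.76^3 = 364·1.52168e-07·0.438976 = 2.43145e-05
  p_II = C(14,11)·0.28^11·0.72^3 = 364·8.29351e-07·0.373248 = 0.000112678
  p_III = C(14,11)·0.69^11·0.31^3 = 364·0.0168787·0.029791 = 0.183032
  p_IV = C(14,11)·0.74^11·0.26^3 = 364·0.0364375·0.017576 = 0.233115
Prior × likelihood for each component:
  P(Z=I)·p_I = 0.06 × 2.43145e-05 = 1.45887e-06
  P(Z=II)·p_II = 0.07 × 0.000112678 = 7.88743e-06
  P(Z=III)·p_III = 0.30 × 0.183032 = 0.0549095
  P(Z=IV)·p_IV = 0.57 × 0.233115 = 0.132876
Evidence: 1.45887e-06 + 7.88743e-06 + 0.0549095 + 0.132876 = 0.187794
P(Level III | the observation) = 0.0549095 / 0.187794 ≈ 0.292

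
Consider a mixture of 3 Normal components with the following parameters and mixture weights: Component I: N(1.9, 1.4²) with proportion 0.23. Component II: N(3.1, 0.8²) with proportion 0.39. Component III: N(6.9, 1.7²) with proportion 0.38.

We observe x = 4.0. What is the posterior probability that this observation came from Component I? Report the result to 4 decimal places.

Posterior ∝ prior × likelihood, so P(k | x) ∝ w_k f_k(x); normalise over all components.
Component likelihoods at x = 4.0:
  p_I = (1/(1.4·√(2π)))·exp(−(4.0−1.9)²/(2·1.4²)) = 0.284959·exp(-1.12500) = 0.0925126
  p_II = (1/(0.8·√(2π)))·exp(−(4.0−3.1)²/(2·0.8²)) = 0.498678·exp(-0.63281) = 0.264846
  p_III = (1/(1.7·√(2π)))·exp(−(4.0−6.9)²/(2·1.7²)) = 0.234672·exp(-1.45502) = 0.0547716
Unnormalised posteriors:
  w_I·p_I = 0.23 × 0.0925126 = 0.0212779
  w_II·p_II = 0.39 × 0.264846 = 0.10329
  w_III·p_III = 0.38 × 0.0547716 = 0.0208132
Sum: 0.0212779 + 0.10329 + 0.0208132 = 0.145381
P(Component I | x) = 0.0212779 / 0.145381 ≈ 0.1464

0.1464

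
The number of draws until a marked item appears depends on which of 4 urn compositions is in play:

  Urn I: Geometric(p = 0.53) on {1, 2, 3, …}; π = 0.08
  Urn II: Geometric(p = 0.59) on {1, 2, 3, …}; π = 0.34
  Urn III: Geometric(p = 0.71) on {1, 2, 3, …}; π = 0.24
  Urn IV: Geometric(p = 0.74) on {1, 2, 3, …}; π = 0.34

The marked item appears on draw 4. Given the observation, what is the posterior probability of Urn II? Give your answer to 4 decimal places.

0.5158

P(component k | x) = π_k·f_k(x) / marginal(x), where marginal(x) = Σ_j π_j·f_j(x).
Component likelihoods at x = 4:
  f_I = 0.0550262
  f_II = 0.0406634
  f_III = 0.0173162
  f_IV = 0.0130062
Unnormalised posteriors:
  π_I·f_I = 0.08 × 0.0550262 = 0.0044021
  π_II·f_II = 0.34 × 0.0406634 = 0.0138256
  π_III·f_III = 0.24 × 0.0173162 = 0.00415589
  π_IV·f_IV = 0.34 × 0.0130062 = 0.00442212
Normaliser: 0.0044021 + 0.0138256 + 0.00415589 + 0.00442212 = 0.0268057
So the posterior for Urn II is 0.0138256 / 0.0268057 ≈ 0.5158.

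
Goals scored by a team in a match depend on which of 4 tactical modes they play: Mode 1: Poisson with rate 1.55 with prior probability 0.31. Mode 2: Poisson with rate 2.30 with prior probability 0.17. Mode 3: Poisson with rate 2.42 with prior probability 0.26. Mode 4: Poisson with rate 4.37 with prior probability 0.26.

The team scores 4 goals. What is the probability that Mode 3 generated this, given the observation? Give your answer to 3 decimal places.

P(component k | x) = w_k·f_k(x) / marginal(x), where marginal(x) = Σ_j w_j·f_j(x).
Evaluate each component's likelihood at the observed value:
  p_1 = e^(−1.55)·1.55^4/4! = 0.0510457
  p_2 = e^(−2.30)·2.30^4/4! = 0.116902
  p_3 = e^(−2.42)·2.42^4/4! = 0.127074
  p_4 = e^(−4.37)·4.37^4/4! = 0.192242
Multiply by the mixture weights:
  w_1·p_1 = 0.31 × 0.0510457 = 0.0158242
  w_2·p_2 = 0.17 × 0.116902 = 0.0198734
  w_3·p_3 = 0.26 × 0.127074 = 0.0330393
  w_4·p_4 = 0.26 × 0.192242 = 0.0499828
Marginal: 0.0158242 + 0.0198734 + 0.0330393 + 0.0499828 = 0.11872
Responsibility of Mode 3: 0.0330393 / 0.11872 ≈ 0.278

0.278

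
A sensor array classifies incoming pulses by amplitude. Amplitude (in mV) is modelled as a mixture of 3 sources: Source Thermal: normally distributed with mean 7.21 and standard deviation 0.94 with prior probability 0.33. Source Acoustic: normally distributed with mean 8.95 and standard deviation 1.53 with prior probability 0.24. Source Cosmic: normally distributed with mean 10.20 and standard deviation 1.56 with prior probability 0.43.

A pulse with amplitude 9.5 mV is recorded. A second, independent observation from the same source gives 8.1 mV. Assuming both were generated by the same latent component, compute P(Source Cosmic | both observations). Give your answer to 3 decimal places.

0.406

Apply Bayes' rule: the posterior for each component is proportional to its prior times its likelihood at x.
Since both observations come from the same component, the likelihood for component k is f_k(x₁)·f_k(x₂).
  f_Thermal = [0.0218288] × [0.271095] = 0.00591767
  f_Acoustic = [0.244432] × [0.223459] = 0.0546205
  f_Cosmic = [0.23124] × [0.103344] = 0.0238974
Unnormalised posteriors:
  π_Thermal·f_Thermal = 0.33 × 0.00591767 = 0.00195283
  π_Acoustic·f_Acoustic = 0.24 × 0.0546205 = 0.0131089
  π_Cosmic·f_Cosmic = 0.43 × 0.0238974 = 0.0102759
Sum: 0.00195283 + 0.0131089 + 0.0102759 = 0.0253376
So the posterior for Source Cosmic is 0.0102759 / 0.0253376 ≈ 0.406.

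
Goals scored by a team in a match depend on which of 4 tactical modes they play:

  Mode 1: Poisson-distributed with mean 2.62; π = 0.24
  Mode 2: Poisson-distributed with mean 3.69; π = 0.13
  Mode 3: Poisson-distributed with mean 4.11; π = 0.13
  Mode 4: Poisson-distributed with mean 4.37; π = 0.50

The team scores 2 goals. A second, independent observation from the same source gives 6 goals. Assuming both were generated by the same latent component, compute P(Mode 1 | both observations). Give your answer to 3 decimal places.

0.148

P(component k | x) = w_k·f_k(x) / marginal(x), where marginal(x) = Σ_j w_j·f_j(x).
Since both observations come from the same component, the likelihood for component k is f_k(x₁)·f_k(x₂).
  f_1 = [e^(−2.62)·2.62^2/2! = 0.249874] × [0.0327057] = 0.00817231
  f_2 = [e^(−3.69)·3.69^2/2! = 0.170011] × [0.0875546] = 0.0148852
  f_3 = [e^(−4.11)·4.11^2/2! = 0.138581] × [0.109842] = 0.015222
  f_4 = [e^(−4.37)·4.37^2/2! = 0.1208] × [0.122374] = 0.0147827
Weight by the priors:
  w_1·f_1 = 0.24 × 0.00817231 = 0.00196135
  w_2·f_2 = 0.13 × 0.0148852 = 0.00193508
  w_3·f_3 = 0.13 × 0.015222 = 0.00197886
  w_4·f_4 = 0.50 × 0.0147827 = 0.00739137
Evidence: 0.00196135 + 0.00193508 + 0.00197886 + 0.00739137 = 0.0132667
P(Mode 1 | x₁,x₂) = 0.00196135 / 0.0132667 ≈ 0.148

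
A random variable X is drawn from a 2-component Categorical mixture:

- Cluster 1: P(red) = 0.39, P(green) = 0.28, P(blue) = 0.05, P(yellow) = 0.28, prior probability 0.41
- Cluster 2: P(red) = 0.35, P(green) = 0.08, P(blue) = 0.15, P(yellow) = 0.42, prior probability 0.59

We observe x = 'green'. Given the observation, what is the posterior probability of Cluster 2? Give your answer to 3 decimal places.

The responsibility of component k is π_k f_k(x) divided by Σ_j π_j f_j(x).
Component likelihoods at x = 'green':
  f_1 = P(green | comp) = 0.28
  f_2 = P(green | comp) = 0.08
Prior × likelihood for each component:
  π_1·f_1 = 0.41 × 0.28 = 0.1148
  π_2·f_2 = 0.59 × 0.08 = 0.0472
Sum: 0.1148 + 0.0472 = 0.162
So the posterior for Cluster 2 is 0.0472 / 0.162 ≈ 0.291.

0.291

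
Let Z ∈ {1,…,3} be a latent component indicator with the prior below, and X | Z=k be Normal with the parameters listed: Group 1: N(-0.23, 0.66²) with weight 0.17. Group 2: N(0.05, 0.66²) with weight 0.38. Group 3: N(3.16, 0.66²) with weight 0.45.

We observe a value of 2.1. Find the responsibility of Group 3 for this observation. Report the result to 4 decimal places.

0.9734

By Bayes' theorem, P(k | x) = w_k f_k(x) / Σ_j w_j f_j(x).
Normal densities:
  L_1 = (1/(0.66·√(2π)))·exp(−(2.1−-0.23)²/(2·0.66²)) = 0.604458·exp(-6.23152) = 0.00118864
  L_2 = (1/(0.66·√(2π)))·exp(−(2.1−0.05)²/(2·0.66²)) = 0.604458·exp(-4.82381) = 0.00485751
  L_3 = (1/(0.66·√(2π)))·exp(−(2.1−3.16)²/(2·0.66²)) = 0.604458·exp(-1.28972) = 0.166437
Multiply by the mixture weights:
  w_1·L_1 = 0.17 × 0.00118864 = 0.000202069
  w_2·L_2 = 0.38 × 0.00485751 = 0.00184585
  w_3·L_3 = 0.45 × 0.166437 = 0.0748966
Marginal: 0.000202069 + 0.00184585 + 0.0748966 = 0.0769446
So the posterior for Group 3 is 0.0748966 / 0.0769446 ≈ 0.9734.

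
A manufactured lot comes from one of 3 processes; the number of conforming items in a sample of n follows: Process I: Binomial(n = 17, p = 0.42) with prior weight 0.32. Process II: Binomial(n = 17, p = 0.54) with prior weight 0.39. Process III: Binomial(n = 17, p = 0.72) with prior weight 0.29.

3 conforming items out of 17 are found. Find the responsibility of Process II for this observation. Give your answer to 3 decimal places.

0.092

Apply Bayes' rule: the posterior for each component is proportional to its prior times its likelihood at x.
Evaluate each component's likelihood at the observed value:
  L_I = 0.0245611
  L_II = 0.00203376
  L_III = 4.62082e-06
Unnormalised posteriors:
  w_I·L_I = 0.32 × 0.0245611 = 0.00785957
  w_II·L_II = 0.39 × 0.00203376 = 0.000793167
  w_III·L_III = 0.29 × 4.62082e-06 = 1.34004e-06
Sum: 0.00785957 + 0.000793167 + 1.34004e-06 = 0.00865407
Responsibility of Process II: 0.000793167 / 0.00865407 ≈ 0.092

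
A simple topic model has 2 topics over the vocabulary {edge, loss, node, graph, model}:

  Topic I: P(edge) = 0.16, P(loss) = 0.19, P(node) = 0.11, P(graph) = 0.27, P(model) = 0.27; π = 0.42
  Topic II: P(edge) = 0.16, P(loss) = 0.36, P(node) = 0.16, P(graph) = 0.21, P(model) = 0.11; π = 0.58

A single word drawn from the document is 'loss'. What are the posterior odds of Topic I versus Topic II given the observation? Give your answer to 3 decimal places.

0.382

Only the two components matter; the odds are (π_i f_i(x)) / (π_j f_j(x)).
Component likelihoods at x = 'loss':
  f_I = 0.19
  f_II = 0.36
Odds = (0.42/0.58) × (0.19/0.36) = 0.724138 × 0.527778 ≈ 0.382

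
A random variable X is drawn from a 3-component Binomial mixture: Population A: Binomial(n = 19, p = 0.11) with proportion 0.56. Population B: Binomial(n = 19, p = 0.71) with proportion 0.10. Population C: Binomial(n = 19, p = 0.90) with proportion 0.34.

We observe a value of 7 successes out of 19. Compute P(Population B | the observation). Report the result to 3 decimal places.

By Bayes' theorem, P(k | x) = w_k f_k(x) / Σ_j w_j f_j(x).
Evaluate each component's likelihood at the observed value:
  L_A = 0.00242525
  L_B = 0.00162148
  L_C = 2.41004e-08
Multiply by the mixture weights:
  w_A·L_A = 0.56 × 0.00242525 = 0.00135814
  w_B·L_B = 0.10 × 0.00162148 = 0.000162148
  w_C·L_C = 0.34 × 2.41004e-08 = 8.19414e-09
Evidence: 0.00135814 + 0.000162148 + 8.19414e-09 = 0.00152029
Responsibility of Population B: 0.000162148 / 0.00152029 ≈ 0.107

0.107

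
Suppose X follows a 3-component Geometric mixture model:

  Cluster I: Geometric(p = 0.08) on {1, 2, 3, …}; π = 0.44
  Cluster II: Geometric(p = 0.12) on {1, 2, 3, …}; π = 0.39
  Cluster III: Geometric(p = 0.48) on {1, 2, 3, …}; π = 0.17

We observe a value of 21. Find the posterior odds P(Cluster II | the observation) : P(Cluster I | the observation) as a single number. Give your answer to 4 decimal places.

Posterior odds = (π_i f_i(x)) / (π_j f_j(x)); the normalising sum cancels.
Geometric probabilities:
  L_I = 0.08·(1−0.08)^20 = 0.08·0.188693 = 0.0150955
  L_II = 0.12·(1−0.12)^20 = 0.12·0.0775628 = 0.00930754
  L_III = 0.48·(1−0.48)^20 = 0.48·2.08962e-06 = 1.00302e-06
Posterior odds = (π_II·L_II) / (π_I·L_I) = (0.39·0.00930754) / (0.44·0.0150955) = 0.00362994 / 0.00664201 ≈ 0.5465

0.5465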